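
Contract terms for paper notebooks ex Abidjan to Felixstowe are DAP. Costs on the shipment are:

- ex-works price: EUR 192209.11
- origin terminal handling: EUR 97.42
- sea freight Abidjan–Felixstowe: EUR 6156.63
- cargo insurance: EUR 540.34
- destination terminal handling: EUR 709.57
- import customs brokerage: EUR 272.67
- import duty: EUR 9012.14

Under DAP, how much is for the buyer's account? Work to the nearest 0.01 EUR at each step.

Buyer's account: EUR 9284.81

DAP: the seller bears all costs to the named destination except import duty and clearance.
Seller's account: goods 192209.11 + origin terminal 97.42 + freight 6156.63 + insurance 540.34 + destination terminal 709.57 = 199713.07
Buyer's account: brokerage 272.67 + duty 9012.14 = 9284.81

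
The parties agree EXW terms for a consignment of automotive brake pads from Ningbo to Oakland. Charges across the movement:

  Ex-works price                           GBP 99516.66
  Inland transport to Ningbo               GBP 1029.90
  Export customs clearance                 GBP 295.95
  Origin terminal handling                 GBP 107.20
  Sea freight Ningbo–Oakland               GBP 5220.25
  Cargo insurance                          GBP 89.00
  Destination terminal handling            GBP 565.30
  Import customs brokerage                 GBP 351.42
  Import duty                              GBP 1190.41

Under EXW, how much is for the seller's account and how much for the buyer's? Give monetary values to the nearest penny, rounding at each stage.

EXW: the seller makes goods available at their premises; the buyer bears all onward costs.
Seller's account: goods 99516.66 = 99516.66
Buyer's account: inland to port 1029.90 + export clearance 295.95 + origin terminal 107.20 + freight 5220.25 + insurance 89.00 + destination terminal 565.30 + brokerage 351.42 + duty 1190.41 = 8849.43

Seller: GBP 99516.66; buyer: GBP 8849.43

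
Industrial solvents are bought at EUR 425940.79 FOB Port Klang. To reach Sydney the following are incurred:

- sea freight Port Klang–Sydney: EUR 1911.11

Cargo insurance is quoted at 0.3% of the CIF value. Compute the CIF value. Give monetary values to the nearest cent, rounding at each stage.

Let C be the CIF value. C = FOB price + freight + 0.3% × C
C − 0.3% × C = 425940.79 + 1911.11
0.997 × C = 427851.90
C = 427851.90 / 0.997 = 429139.32
Insurance premium = 0.3% × 429139.32 = 1287.42

CIF value: EUR 429139.32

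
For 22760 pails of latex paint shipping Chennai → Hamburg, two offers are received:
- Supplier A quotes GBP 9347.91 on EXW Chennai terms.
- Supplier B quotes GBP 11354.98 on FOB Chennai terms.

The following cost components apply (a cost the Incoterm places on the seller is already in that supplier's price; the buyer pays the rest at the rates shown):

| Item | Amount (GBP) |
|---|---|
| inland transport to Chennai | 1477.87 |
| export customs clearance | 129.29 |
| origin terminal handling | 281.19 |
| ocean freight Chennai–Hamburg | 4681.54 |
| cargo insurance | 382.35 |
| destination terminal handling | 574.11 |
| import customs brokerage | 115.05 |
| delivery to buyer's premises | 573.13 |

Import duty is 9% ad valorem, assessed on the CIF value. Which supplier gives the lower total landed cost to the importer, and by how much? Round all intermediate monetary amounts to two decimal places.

Supplier A is cheaper by GBP 129.41

Supplier A (EXW):
CIF value = EXW price + inland to port + export clearance + origin terminal + freight + insurance = 9347.91 + 1477.87 + 129.29 + 281.19 + 4681.54 + 382.35 = 16300.15
Import duty = 16300.15 × 9% = 1467.01
Buyer bears (A): 1477.87 + 129.29 + 281.19 + 4681.54 + 382.35 + 574.11 + 115.05 + 573.13 = 8214.53
Landed cost (A) = invoice 9347.91 + 8214.53 + duty 1467.01 = 19029.45
Supplier B (FOB):
CIF value = FOB price + freight + insurance = 11354.98 + 4681.54 + 382.35 = 16418.87
Import duty = 16418.87 × 9% = 1477.70
Buyer bears (B): 4681.54 + 382.35 + 574.11 + 115.05 + 573.13 = 6326.18
Landed cost (B) = invoice 11354.98 + 6326.18 + duty 1477.70 = 19158.86
Difference = |19029.45 − 19158.86| = 129.41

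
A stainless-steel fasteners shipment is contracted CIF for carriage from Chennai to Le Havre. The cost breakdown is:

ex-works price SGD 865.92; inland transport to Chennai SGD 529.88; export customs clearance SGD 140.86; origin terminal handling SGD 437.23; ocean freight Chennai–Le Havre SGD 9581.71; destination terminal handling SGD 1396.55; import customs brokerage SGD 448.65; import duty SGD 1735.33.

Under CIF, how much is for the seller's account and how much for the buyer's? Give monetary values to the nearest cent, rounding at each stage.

Seller: SGD 11555.60; buyer: SGD 3580.53

CIF: the seller pays costs through ocean freight and marine insurance to the destination port.
Seller's account: goods 865.92 + inland to port 529.88 + export clearance 140.86 + origin terminal 437.23 + freight 9581.71 = 11555.60
Buyer's account: destination terminal 1396.55 + brokerage 448.65 + duty 1735.33 = 3580.53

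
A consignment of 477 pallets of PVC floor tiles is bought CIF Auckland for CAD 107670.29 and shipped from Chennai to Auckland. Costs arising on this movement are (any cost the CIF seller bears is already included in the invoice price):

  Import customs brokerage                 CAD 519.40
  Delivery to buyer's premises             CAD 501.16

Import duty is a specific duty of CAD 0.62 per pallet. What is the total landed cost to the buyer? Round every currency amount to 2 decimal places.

CIF: the seller pays costs through ocean freight and marine insurance to the destination port.
The CIF price already equals the CIF value: 107670.29
Import duty = 477 × 0.62 = 295.74
Buyer bears: brokerage 519.40 + delivery 501.16 + duty 295.74 = 1316.30
Landed cost = invoice 107670.29 + 1316.30 = 108986.59

Total landed cost: CAD 108986.59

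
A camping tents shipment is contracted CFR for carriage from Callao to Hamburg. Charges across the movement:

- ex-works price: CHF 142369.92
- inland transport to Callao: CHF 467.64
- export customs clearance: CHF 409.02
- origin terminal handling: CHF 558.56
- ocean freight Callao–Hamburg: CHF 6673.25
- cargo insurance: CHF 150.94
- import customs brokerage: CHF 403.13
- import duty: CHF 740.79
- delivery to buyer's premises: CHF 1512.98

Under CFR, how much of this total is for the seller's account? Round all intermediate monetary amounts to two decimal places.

CFR: the seller pays costs through ocean freight to the destination port, but not insurance.
Seller's account: goods 142369.92 + inland to port 467.64 + export clearance 409.02 + origin terminal 558.56 + freight 6673.25 = 150478.39
Buyer's account: insurance 150.94 + brokerage 403.13 + duty 740.79 + delivery 1512.98 = 2807.84

Seller's account: CHF 150478.39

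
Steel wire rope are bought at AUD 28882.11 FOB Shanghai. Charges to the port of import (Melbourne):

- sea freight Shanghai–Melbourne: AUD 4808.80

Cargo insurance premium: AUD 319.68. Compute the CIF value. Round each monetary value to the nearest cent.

CIF = FOB price + freight + insurance
CIF = 28882.11 + 4808.80 + 319.68 = 34010.59

CIF value: AUD 34010.59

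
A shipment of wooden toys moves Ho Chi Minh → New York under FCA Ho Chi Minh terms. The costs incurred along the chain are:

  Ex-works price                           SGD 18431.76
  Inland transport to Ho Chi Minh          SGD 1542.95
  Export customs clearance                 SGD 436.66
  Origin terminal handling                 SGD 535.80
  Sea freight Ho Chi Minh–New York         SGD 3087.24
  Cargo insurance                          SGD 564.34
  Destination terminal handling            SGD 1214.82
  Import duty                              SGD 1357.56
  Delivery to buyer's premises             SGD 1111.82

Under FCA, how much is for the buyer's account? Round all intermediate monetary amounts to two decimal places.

FCA: the seller delivers export-cleared goods to the carrier; the buyer bears costs from that point.
Seller's account: goods 18431.76 + inland to port 1542.95 + export clearance 436.66 = 20411.37
Buyer's account: origin terminal 535.80 + freight 3087.24 + insurance 564.34 + destination terminal 1214.82 + duty 1357.56 + delivery 1111.82 = 7871.58

Buyer's account: SGD 7871.58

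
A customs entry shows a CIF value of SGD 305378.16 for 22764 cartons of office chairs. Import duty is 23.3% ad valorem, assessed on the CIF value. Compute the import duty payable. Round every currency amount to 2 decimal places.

Import duty: SGD 71153.11

Import duty = 305378.16 × 23.3% = 71153.11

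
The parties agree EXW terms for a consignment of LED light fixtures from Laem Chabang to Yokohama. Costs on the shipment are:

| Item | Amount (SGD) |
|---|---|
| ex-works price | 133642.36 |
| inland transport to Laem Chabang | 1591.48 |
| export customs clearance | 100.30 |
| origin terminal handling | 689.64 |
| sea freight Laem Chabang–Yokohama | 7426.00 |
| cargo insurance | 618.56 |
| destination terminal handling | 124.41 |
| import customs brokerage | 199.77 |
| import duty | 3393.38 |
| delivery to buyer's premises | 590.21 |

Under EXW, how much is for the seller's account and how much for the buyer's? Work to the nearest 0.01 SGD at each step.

Seller: SGD 133642.36; buyer: SGD 14733.75

EXW: the seller makes goods available at their premises; the buyer bears all onward costs.
Seller's account: goods 133642.36 = 133642.36
Buyer's account: inland to port 1591.48 + export clearance 100.30 + origin terminal 689.64 + freight 7426.00 + insurance 618.56 + destination terminal 124.41 + brokerage 199.77 + duty 3393.38 + delivery 590.21 = 14733.75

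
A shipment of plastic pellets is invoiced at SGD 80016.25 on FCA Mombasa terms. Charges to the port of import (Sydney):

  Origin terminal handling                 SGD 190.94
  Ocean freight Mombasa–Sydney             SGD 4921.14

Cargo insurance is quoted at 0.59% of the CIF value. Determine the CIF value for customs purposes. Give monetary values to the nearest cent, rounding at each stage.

CIF value: SGD 85633.57

Let C be the CIF value. C = FCA price + pre-shipment costs + freight + 0.59% × C
C − 0.59% × C = 80016.25 + 190.94 + 4921.14
0.9941 × C = 85128.33
C = 85128.33 / 0.9941 = 85633.57
Insurance premium = 0.59% × 85633.57 = 505.24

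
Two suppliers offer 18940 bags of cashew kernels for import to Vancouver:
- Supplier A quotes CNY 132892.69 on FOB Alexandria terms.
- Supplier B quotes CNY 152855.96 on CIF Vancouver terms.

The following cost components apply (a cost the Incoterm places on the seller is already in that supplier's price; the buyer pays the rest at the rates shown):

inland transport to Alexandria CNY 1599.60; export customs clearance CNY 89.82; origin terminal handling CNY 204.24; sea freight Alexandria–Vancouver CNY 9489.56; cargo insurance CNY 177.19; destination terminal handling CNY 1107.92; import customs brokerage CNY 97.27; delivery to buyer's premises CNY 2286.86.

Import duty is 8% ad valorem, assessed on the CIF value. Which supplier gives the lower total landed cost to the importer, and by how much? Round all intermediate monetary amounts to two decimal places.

Supplier A (FOB):
CIF value = FOB price + freight + insurance = 132892.69 + 9489.56 + 177.19 = 142559.44
Import duty = 142559.44 × 8% = 11404.76
Buyer bears (A): 9489.56 + 177.19 + 1107.92 + 97.27 + 2286.86 = 13158.80
Landed cost (A) = invoice 132892.69 + 13158.80 + duty 11404.76 = 157456.25
Supplier B (CIF):
The CIF price already equals the CIF value: 152855.96
Import duty = 152855.96 × 8% = 12228.48
Buyer bears (B): 1107.92 + 97.27 + 2286.86 = 3492.05
Landed cost (B) = invoice 152855.96 + 3492.05 + duty 12228.48 = 168576.49
Difference = |157456.25 − 168576.49| = 11120.24

Supplier A is cheaper by CNY 11120.24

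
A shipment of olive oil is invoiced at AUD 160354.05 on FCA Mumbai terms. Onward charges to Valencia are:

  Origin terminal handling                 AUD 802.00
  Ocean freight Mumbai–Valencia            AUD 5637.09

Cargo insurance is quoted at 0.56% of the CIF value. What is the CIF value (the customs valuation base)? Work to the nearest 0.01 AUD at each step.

CIF value: AUD 167732.44

Let C be the CIF value. C = FCA price + pre-shipment costs + freight + 0.56% × C
C − 0.56% × C = 160354.05 + 802.00 + 5637.09
0.9944 × C = 166793.14
C = 166793.14 / 0.9944 = 167732.44
Insurance premium = 0.56% × 167732.44 = 939.30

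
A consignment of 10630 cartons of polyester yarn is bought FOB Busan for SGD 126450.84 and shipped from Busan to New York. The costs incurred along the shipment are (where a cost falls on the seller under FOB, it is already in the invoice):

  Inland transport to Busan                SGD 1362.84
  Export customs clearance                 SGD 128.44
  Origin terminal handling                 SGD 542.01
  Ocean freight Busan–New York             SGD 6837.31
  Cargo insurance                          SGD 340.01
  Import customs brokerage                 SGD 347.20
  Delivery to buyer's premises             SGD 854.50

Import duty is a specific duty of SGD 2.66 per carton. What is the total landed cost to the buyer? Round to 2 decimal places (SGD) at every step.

FOB: the seller bears costs until goods are on board at the origin port; the buyer bears freight, insurance and all costs thereafter.
Already in the invoice (seller's account under FOB): inland to port, export clearance, origin terminal — exclude.
CIF value = FOB price + freight + insurance = 126450.84 + 6837.31 + 340.01 = 133628.16
Import duty = 10630 × 2.66 = 28275.80
Buyer bears: freight 6837.31 + insurance 340.01 + brokerage 347.20 + delivery 854.50 + duty 28275.80 = 36654.82
Landed cost = invoice 126450.84 + 36654.82 = 163105.66

Total landed cost: SGD 163105.66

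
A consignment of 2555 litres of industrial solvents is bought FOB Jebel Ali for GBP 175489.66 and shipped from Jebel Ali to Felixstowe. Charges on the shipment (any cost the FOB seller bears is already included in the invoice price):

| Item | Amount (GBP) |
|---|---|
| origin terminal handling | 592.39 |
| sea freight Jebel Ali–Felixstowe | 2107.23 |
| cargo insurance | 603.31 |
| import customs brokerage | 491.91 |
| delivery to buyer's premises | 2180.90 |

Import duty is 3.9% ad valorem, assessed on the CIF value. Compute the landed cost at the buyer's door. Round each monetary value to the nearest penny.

FOB: the seller bears costs until goods are on board at the origin port; the buyer bears freight, insurance and all costs thereafter.
Already in the invoice (seller's account under FOB): origin terminal — exclude.
CIF value = FOB price + freight + insurance = 175489.66 + 2107.23 + 603.31 = 178200.20
Import duty = 178200.20 × 3.9% = 6949.81
Buyer bears: freight 2107.23 + insurance 603.31 + brokerage 491.91 + delivery 2180.90 + duty 6949.81 = 12333.16
Landed cost = invoice 175489.66 + 12333.16 = 187822.82

Total landed cost: GBP 187822.82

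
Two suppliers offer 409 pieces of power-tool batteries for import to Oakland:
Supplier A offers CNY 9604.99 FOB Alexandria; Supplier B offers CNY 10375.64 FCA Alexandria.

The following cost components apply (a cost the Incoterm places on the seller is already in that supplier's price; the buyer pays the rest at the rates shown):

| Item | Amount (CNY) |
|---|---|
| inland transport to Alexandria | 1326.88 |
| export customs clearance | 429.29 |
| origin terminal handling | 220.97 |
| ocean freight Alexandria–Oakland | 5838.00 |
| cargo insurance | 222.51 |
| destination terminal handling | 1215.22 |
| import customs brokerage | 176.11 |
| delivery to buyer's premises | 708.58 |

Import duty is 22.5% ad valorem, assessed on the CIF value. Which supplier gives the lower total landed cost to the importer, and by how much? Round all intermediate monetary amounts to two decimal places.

Supplier A (FOB):
CIF value = FOB price + freight + insurance = 9604.99 + 5838.00 + 222.51 = 15665.50
Import duty = 15665.50 × 22.5% = 3524.74
Buyer bears (A): 5838.00 + 222.51 + 1215.22 + 176.11 + 708.58 = 8160.42
Landed cost (A) = invoice 9604.99 + 8160.42 + duty 3524.74 = 21290.15
Supplier B (FCA):
CIF value = FCA price + origin terminal + freight + insurance = 10375.64 + 220.97 + 5838.00 + 222.51 = 16657.12
Import duty = 16657.12 × 22.5% = 3747.85
Buyer bears (B): 220.97 + 5838.00 + 222.51 + 1215.22 + 176.11 + 708.58 = 8381.39
Landed cost (B) = invoice 10375.64 + 8381.39 + duty 3747.85 = 22504.88
Difference = |21290.15 − 22504.88| = 1214.73

Supplier A is cheaper by CNY 1214.73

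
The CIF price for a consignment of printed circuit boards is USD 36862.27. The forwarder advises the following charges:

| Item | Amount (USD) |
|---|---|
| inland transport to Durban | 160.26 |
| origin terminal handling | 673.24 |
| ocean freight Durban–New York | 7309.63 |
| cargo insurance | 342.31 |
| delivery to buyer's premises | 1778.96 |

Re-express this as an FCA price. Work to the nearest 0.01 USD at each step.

Not relevant to the conversion: inland to port — on the seller under both CIF and FCA; already in the CIF price and stays in the FCA price. delivery — on the buyer under both terms; not part of either seller's price.
From CIF to FCA, the seller no longer bears: origin terminal, freight, insurance.
FCA price = 36862.27 − 673.24 − 7309.63 − 342.31 = 28537.09

FCA price: USD 28537.09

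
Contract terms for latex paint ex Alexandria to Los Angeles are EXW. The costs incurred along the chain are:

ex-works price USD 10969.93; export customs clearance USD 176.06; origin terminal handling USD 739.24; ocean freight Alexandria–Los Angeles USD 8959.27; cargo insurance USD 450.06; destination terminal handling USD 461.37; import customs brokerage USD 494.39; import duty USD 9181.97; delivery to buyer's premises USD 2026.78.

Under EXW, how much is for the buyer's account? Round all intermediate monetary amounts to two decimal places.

EXW: the seller makes goods available at their premises; the buyer bears all onward costs.
Seller's account: goods 10969.93 = 10969.93
Buyer's account: export clearance 176.06 + origin terminal 739.24 + freight 8959.27 + insurance 450.06 + destination terminal 461.37 + brokerage 494.39 + duty 9181.97 + delivery 2026.78 = 22489.14

Buyer's account: USD 22489.14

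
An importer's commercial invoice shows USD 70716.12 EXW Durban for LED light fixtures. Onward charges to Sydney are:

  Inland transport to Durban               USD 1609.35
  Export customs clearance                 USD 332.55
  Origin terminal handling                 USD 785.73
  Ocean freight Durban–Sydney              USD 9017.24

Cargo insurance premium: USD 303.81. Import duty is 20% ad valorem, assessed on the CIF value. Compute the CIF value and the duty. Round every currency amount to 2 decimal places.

CIF = EXW price + pre-shipment costs + freight + insurance
CIF = 70716.12 + 1609.35 + 332.55 + 785.73 + 9017.24 + 303.81 = 82764.80
Import duty = 82764.80 × 20% = 16552.96

CIF value: USD 82764.80; import duty: USD 16552.96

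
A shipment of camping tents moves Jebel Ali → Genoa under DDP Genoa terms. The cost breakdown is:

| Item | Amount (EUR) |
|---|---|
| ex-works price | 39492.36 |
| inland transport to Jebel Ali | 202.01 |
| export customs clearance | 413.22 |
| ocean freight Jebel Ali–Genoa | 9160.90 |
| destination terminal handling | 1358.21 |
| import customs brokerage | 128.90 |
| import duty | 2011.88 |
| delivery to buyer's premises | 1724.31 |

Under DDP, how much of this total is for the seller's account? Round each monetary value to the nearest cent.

DDP: the seller bears all costs including import duty.
Seller's account: goods 39492.36 + inland to port 202.01 + export clearance 413.22 + freight 9160.90 + destination terminal 1358.21 + brokerage 128.90 + duty 2011.88 + delivery 1724.31 = 54491.79
Buyer's account: 0.00

Seller's account: EUR 54491.79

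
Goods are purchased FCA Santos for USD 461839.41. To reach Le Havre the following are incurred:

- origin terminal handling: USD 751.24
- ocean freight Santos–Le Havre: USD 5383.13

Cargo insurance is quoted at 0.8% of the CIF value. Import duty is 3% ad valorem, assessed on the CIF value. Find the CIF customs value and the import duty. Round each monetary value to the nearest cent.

Let C be the CIF value. C = FCA price + pre-shipment costs + freight + 0.8% × C
C − 0.8% × C = 461839.41 + 751.24 + 5383.13
0.992 × C = 467973.78
C = 467973.78 / 0.992 = 471747.76
Insurance premium = 0.8% × 471747.76 = 3773.98
Import duty = 471747.76 × 3% = 14152.43

CIF value: USD 471747.76; import duty: USD 14152.43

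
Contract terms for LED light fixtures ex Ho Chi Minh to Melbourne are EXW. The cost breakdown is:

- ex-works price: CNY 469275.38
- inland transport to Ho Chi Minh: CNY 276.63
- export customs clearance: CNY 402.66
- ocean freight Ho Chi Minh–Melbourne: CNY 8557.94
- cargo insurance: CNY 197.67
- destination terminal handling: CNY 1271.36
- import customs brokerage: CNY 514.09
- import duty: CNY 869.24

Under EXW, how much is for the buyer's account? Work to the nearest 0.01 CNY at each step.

Buyer's account: CNY 12089.59

EXW: the seller makes goods available at their premises; the buyer bears all onward costs.
Seller's account: goods 469275.38 = 469275.38
Buyer's account: inland to port 276.63 + export clearance 402.66 + freight 8557.94 + insurance 197.67 + destination terminal 1271.36 + brokerage 514.09 + duty 869.24 = 12089.59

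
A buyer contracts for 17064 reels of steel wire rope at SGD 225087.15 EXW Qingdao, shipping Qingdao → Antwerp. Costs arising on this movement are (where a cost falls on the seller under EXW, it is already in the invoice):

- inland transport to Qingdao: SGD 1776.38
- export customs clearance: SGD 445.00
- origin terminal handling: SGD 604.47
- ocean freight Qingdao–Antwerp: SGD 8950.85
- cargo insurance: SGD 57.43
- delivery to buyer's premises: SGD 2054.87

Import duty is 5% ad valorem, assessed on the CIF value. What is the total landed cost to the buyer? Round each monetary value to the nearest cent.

EXW: the seller makes goods available at their premises; the buyer bears all onward costs.
CIF value = EXW price + inland to port + export clearance + origin terminal + freight + insurance = 225087.15 + 1776.38 + 445.00 + 604.47 + 8950.85 + 57.43 = 236921.28
Import duty = 236921.28 × 5% = 11846.06
Buyer bears: inland to port 1776.38 + export clearance 445.00 + origin terminal 604.47 + freight 8950.85 + insurance 57.43 + delivery 2054.87 + duty 11846.06 = 25735.06
Landed cost = invoice 225087.15 + 25735.06 = 250822.21

Total landed cost: SGD 250822.21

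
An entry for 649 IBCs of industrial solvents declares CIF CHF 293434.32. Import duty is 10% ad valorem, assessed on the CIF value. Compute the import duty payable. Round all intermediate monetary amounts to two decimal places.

Import duty: CHF 29343.43

Import duty = 293434.32 × 10% = 29343.43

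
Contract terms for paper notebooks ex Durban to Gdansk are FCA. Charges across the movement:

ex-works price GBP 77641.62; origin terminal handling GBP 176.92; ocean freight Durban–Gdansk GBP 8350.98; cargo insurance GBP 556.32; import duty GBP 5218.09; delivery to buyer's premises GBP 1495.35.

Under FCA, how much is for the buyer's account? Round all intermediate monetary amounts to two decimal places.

Buyer's account: GBP 15797.66

FCA: the seller delivers export-cleared goods to the carrier; the buyer bears costs from that point.
Seller's account: goods 77641.62 = 77641.62
Buyer's account: origin terminal 176.92 + freight 8350.98 + insurance 556.32 + duty 5218.09 + delivery 1495.35 = 15797.66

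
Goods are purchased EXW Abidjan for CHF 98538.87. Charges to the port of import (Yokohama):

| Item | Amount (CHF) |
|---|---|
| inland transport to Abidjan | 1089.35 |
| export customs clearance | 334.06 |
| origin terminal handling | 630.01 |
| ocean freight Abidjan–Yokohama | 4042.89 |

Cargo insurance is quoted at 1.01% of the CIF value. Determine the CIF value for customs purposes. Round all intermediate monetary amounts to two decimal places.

CIF value: CHF 105702.78

Let C be the CIF value. C = EXW price + pre-shipment costs + freight + 1.01% × C
C − 1.01% × C = 98538.87 + 1089.35 + 334.06 + 630.01 + 4042.89
0.9899 × C = 104635.18
C = 104635.18 / 0.9899 = 105702.78
Insurance premium = 1.01% × 105702.78 = 1067.60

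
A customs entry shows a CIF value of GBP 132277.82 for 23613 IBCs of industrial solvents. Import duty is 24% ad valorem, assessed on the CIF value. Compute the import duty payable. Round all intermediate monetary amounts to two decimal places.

Import duty = 132277.82 × 24% = 31746.68

Import duty: GBP 31746.68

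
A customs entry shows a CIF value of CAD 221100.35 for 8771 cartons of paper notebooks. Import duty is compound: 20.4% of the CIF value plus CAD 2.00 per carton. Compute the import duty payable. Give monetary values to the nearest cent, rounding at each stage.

Ad valorem component: 221100.35 × 20.4% = 45104.47
Specific component: 8771 × 2.00 = 17542.00
Import duty = 45104.47 + 17542.00 = 62646.47

Import duty: CAD 62646.47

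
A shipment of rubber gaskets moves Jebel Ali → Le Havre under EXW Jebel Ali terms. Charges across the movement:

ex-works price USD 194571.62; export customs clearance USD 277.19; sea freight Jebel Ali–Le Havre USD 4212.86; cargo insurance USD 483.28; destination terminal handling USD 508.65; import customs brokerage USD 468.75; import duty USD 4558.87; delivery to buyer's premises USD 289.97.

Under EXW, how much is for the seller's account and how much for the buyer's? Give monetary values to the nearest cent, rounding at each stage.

Seller: USD 194571.62; buyer: USD 10799.57

EXW: the seller makes goods available at their premises; the buyer bears all onward costs.
Seller's account: goods 194571.62 = 194571.62
Buyer's account: export clearance 277.19 + freight 4212.86 + insurance 483.28 + destination terminal 508.65 + brokerage 468.75 + duty 4558.87 + delivery 289.97 = 10799.57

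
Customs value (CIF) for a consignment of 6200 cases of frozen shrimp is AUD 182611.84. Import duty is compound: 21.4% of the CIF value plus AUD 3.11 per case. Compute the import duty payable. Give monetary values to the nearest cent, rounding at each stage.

Import duty: AUD 58360.93

Ad valorem component: 182611.84 × 21.4% = 39078.93
Specific component: 6200 × 3.11 = 19282.00
Import duty = 39078.93 + 19282.00 = 58360.93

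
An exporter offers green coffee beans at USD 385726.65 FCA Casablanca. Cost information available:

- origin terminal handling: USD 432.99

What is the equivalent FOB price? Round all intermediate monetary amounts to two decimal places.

FOB price: USD 386159.64

From FCA to FOB, the seller additionally bears: origin terminal.
FOB price = 385726.65 + 432.99 = 386159.64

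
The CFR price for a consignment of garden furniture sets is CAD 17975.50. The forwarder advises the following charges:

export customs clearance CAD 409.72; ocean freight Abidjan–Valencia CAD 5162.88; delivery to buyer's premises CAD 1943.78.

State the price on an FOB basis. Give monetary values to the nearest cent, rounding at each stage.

FOB price: CAD 12812.62

Not relevant to the conversion: export clearance — on the seller under both CFR and FOB; already in the CFR price and stays in the FOB price. delivery — on the buyer under both terms; not part of either seller's price.
From CFR to FOB, the seller no longer bears: freight.
FOB price = 17975.50 − 5162.88 = 12812.62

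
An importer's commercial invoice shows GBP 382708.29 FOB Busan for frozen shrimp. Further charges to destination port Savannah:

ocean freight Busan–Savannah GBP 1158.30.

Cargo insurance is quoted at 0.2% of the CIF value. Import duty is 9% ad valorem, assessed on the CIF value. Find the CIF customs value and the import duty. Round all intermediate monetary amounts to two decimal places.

Let C be the CIF value. C = FOB price + freight + 0.2% × C
C − 0.2% × C = 382708.29 + 1158.30
0.998 × C = 383866.59
C = 383866.59 / 0.998 = 384635.86
Insurance premium = 0.2% × 384635.86 = 769.27
Import duty = 384635.86 × 9% = 34617.23

CIF value: GBP 384635.86; import duty: GBP 34617.23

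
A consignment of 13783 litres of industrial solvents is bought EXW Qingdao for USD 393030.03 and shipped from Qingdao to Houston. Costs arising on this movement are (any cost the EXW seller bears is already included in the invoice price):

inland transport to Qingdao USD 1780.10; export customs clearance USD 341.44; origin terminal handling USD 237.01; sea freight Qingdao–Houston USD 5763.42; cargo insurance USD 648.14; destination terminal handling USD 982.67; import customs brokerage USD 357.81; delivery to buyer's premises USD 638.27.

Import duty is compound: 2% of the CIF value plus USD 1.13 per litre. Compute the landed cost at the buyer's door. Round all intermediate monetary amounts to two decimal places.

Total landed cost: USD 427389.68

EXW: the seller makes goods available at their premises; the buyer bears all onward costs.
CIF value = EXW price + inland to port + export clearance + origin terminal + freight + insurance = 393030.03 + 1780.10 + 341.44 + 237.01 + 5763.42 + 648.14 = 401800.14
Ad valorem component: 401800.14 × 2% = 8036.00
Specific component: 13783 × 1.13 = 15574.79
Import duty = 8036.00 + 15574.79 = 23610.79
Buyer bears: inland to port 1780.10 + export clearance 341.44 + origin terminal 237.01 + freight 5763.42 + insurance 648.14 + destination terminal 982.67 + brokerage 357.81 + delivery 638.27 + duty 23610.79 = 34359.65
Landed cost = invoice 393030.03 + 34359.65 = 427389.68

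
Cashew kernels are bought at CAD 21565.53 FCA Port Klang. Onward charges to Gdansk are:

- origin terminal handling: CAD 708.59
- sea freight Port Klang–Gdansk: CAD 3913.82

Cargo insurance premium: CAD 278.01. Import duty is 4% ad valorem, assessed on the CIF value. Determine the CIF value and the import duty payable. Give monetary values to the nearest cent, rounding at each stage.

CIF value: CAD 26465.95; import duty: CAD 1058.64

CIF = FCA price + pre-shipment costs + freight + insurance
CIF = 21565.53 + 708.59 + 3913.82 + 278.01 = 26465.95
Import duty = 26465.95 × 4% = 1058.64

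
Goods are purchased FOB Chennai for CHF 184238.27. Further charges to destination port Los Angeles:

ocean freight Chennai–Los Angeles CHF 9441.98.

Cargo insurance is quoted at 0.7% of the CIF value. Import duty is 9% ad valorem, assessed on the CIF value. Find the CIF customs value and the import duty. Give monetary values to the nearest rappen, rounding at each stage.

Let C be the CIF value. C = FOB price + freight + 0.7% × C
C − 0.7% × C = 184238.27 + 9441.98
0.993 × C = 193680.25
C = 193680.25 / 0.993 = 195045.57
Insurance premium = 0.7% × 195045.57 = 1365.32
Import duty = 195045.57 × 9% = 17554.10

CIF value: CHF 195045.57; import duty: CHF 17554.10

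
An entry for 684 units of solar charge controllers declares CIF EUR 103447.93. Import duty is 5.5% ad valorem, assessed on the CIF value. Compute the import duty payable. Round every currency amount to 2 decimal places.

Import duty = 103447.93 × 5.5% = 5689.64

Import duty: EUR 5689.64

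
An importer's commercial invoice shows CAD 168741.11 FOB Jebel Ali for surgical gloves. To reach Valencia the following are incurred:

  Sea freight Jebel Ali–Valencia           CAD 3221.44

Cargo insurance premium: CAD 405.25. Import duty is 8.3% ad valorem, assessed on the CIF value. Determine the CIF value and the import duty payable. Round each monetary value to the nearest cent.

CIF value: CAD 172367.80; import duty: CAD 14306.53

CIF = FOB price + freight + insurance
CIF = 168741.11 + 3221.44 + 405.25 = 172367.80
Import duty = 172367.80 × 8.3% = 14306.53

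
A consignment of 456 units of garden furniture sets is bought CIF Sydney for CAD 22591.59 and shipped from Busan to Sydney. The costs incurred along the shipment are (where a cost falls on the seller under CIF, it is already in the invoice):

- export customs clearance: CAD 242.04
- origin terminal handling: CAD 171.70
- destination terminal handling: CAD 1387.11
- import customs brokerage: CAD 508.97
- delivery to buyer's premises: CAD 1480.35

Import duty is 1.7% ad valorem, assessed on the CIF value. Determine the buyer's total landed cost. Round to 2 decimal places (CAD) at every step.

CIF: the seller pays costs through ocean freight and marine insurance to the destination port.
Already in the invoice (seller's account under CIF): export clearance, origin terminal — exclude.
The CIF price already equals the CIF value: 22591.59
Import duty = 22591.59 × 1.7% = 384.06
Buyer bears: destination terminal 1387.11 + brokerage 508.97 + delivery 1480.35 + duty 384.06 = 3760.49
Landed cost = invoice 22591.59 + 3760.49 = 26352.08

Total landed cost: CAD 26352.08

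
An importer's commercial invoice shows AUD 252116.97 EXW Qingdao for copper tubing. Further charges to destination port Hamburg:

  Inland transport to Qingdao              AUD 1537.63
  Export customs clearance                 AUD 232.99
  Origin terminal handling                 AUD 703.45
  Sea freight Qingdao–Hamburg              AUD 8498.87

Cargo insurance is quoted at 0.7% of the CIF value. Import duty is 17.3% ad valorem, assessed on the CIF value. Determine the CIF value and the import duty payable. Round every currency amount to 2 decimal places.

Let C be the CIF value. C = EXW price + pre-shipment costs + freight + 0.7% × C
C − 0.7% × C = 252116.97 + 1537.63 + 232.99 + 703.45 + 8498.87
0.993 × C = 263089.91
C = 263089.91 / 0.993 = 264944.52
Insurance premium = 0.7% × 264944.52 = 1854.61
Import duty = 264944.52 × 17.3% = 45835.40

CIF value: AUD 264944.52; import duty: AUD 45835.40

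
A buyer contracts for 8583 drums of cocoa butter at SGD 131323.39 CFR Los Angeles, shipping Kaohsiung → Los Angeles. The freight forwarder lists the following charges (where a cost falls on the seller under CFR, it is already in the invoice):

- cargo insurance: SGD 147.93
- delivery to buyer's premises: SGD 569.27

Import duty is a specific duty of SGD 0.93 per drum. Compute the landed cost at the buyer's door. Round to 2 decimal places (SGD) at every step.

Total landed cost: SGD 140022.78

CFR: the seller pays costs through ocean freight to the destination port, but not insurance.
CIF value = CFR price + insurance = 131323.39 + 147.93 = 131471.32
Import duty = 8583 × 0.93 = 7982.19
Buyer bears: insurance 147.93 + delivery 569.27 + duty 7982.19 = 8699.39
Landed cost = invoice 131323.39 + 8699.39 = 140022.78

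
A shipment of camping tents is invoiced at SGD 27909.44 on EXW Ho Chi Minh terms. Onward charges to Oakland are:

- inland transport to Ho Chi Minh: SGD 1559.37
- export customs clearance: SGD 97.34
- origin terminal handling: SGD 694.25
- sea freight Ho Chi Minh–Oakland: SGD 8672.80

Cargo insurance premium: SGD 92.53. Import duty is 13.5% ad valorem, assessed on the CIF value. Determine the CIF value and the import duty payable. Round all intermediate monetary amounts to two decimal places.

CIF value: SGD 39025.73; import duty: SGD 5268.47

CIF = EXW price + pre-shipment costs + freight + insurance
CIF = 27909.44 + 1559.37 + 97.34 + 694.25 + 8672.80 + 92.53 = 39025.73
Import duty = 39025.73 × 13.5% = 5268.47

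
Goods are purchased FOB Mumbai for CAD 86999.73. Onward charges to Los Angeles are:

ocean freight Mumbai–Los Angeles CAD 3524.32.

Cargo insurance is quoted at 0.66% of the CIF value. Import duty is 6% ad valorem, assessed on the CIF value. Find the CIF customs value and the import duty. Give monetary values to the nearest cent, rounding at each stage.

CIF value: CAD 91125.48; import duty: CAD 5467.53

Let C be the CIF value. C = FOB price + freight + 0.66% × C
C − 0.66% × C = 86999.73 + 3524.32
0.9934 × C = 90524.05
C = 90524.05 / 0.9934 = 91125.48
Insurance premium = 0.66% × 91125.48 = 601.43
Import duty = 91125.48 × 6% = 5467.53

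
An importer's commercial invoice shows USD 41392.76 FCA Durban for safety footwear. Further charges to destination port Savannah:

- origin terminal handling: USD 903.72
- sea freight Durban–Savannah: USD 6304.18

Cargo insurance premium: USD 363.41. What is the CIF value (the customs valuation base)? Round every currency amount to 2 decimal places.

CIF value: USD 48964.07

CIF = FCA price + pre-shipment costs + freight + insurance
CIF = 41392.76 + 903.72 + 6304.18 + 363.41 = 48964.07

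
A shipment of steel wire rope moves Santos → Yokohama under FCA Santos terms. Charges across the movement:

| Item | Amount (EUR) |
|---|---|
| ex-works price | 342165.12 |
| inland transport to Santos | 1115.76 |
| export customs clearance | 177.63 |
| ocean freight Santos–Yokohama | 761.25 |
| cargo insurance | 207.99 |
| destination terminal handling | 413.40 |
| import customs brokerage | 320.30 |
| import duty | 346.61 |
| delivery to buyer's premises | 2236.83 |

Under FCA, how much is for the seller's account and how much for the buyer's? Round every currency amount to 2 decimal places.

FCA: the seller delivers export-cleared goods to the carrier; the buyer bears costs from that point.
Seller's account: goods 342165.12 + inland to port 1115.76 + export clearance 177.63 = 343458.51
Buyer's account: freight 761.25 + insurance 207.99 + destination terminal 413.40 + brokerage 320.30 + duty 346.61 + delivery 2236.83 = 4286.38

Seller: EUR 343458.51; buyer: EUR 4286.38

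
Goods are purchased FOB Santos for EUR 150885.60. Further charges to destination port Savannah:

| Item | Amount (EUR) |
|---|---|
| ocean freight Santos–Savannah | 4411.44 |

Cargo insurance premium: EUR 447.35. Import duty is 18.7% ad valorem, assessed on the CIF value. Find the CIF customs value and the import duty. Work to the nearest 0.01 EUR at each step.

CIF = FOB price + freight + insurance
CIF = 150885.60 + 4411.44 + 447.35 = 155744.39
Import duty = 155744.39 × 18.7% = 29124.20

CIF value: EUR 155744.39; import duty: EUR 29124.20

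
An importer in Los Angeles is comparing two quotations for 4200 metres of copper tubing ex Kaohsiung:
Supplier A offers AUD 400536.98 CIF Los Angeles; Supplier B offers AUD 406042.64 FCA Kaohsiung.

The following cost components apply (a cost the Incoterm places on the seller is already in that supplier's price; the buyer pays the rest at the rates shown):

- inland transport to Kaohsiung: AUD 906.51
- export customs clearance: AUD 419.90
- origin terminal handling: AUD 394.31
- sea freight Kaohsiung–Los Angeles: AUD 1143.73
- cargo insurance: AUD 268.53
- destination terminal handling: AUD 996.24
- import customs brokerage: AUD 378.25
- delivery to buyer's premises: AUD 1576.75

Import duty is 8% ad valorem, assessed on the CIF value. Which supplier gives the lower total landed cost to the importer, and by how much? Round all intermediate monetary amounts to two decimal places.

Supplier A (CIF):
The CIF price already equals the CIF value: 400536.98
Import duty = 400536.98 × 8% = 32042.96
Buyer bears (A): 996.24 + 378.25 + 1576.75 = 2951.24
Landed cost (A) = invoice 400536.98 + 2951.24 + duty 32042.96 = 435531.18
Supplier B (FCA):
CIF value = FCA price + origin terminal + freight + insurance = 406042.64 + 394.31 + 1143.73 + 268.53 = 407849.21
Import duty = 407849.21 × 8% = 32627.94
Buyer bears (B): 394.31 + 1143.73 + 268.53 + 996.24 + 378.25 + 1576.75 = 4757.81
Landed cost (B) = invoice 406042.64 + 4757.81 + duty 32627.94 = 443428.39
Difference = |435531.18 − 443428.39| = 7897.21

Supplier A is cheaper by AUD 7897.21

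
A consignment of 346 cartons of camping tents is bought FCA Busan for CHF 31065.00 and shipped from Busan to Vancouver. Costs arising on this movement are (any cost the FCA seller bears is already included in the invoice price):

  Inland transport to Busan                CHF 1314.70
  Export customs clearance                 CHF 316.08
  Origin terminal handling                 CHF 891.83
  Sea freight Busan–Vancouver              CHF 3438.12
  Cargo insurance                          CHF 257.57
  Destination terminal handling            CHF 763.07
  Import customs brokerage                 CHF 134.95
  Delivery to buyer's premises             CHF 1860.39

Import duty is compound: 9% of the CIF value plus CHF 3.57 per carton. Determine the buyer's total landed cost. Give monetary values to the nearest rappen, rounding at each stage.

FCA: the seller delivers export-cleared goods to the carrier; the buyer bears costs from that point.
Already in the invoice (seller's account under FCA): inland to port, export clearance — exclude.
CIF value = FCA price + origin terminal + freight + insurance = 31065.00 + 891.83 + 3438.12 + 257.57 = 35652.52
Ad valorem component: 35652.52 × 9% = 3208.73
Specific component: 346 × 3.57 = 1235.22
Import duty = 3208.73 + 1235.22 = 4443.95
Buyer bears: origin terminal 891.83 + freight 3438.12 + insurance 257.57 + destination terminal 763.07 + brokerage 134.95 + delivery 1860.39 + duty 4443.95 = 11789.88
Landed cost = invoice 31065.00 + 11789.88 = 42854.88

Total landed cost: CHF 42854.88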